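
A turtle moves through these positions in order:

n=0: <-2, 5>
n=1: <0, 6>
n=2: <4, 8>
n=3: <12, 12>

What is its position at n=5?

<60, 36>

The jumps are <+2, +1>, <+4, +2>, <+8, +4> — a geometric progression with ratio 2.
step 4: <12, 12> + <+16, +8> → <28, 20>
step 5: <28, 20> + <+32, +16> → <60, 36>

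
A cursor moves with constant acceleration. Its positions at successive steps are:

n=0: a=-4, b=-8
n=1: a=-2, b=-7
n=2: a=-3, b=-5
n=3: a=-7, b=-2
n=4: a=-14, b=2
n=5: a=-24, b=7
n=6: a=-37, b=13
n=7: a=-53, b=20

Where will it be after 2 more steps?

a=-94, b=37

Taking differences between consecutive positions: (+2,+1), (-1,+2), (-4,+3), (-7,+4), (-10,+5), (-13,+6), (-16,+7). These grow by (-3,+1) each step.
step 8: a=-53, b=20 + (-19,+8) → a=-72, b=28
step 9: a=-72, b=28 + (-22,+9) → a=-94, b=37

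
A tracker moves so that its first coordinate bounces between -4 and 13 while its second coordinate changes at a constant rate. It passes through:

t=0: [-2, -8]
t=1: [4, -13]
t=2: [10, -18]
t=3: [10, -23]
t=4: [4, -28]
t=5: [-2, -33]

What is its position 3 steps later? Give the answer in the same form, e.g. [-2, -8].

[12, -48]

The first coordinate reflects between -4 and 13, moving 6 per step.
  step 6: -2 → 0
  step 7: 0 → 6
  step 8: 6 → 12
The second coordinate changes by -5 each step: at step 8 it is -48.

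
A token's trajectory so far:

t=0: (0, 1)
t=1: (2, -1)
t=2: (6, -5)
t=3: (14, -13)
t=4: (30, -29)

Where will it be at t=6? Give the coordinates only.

(126, -125)

Step-to-step displacements: (+2, -2), (+4, -4), (+8, -8), (+16, -16); each is 2× the previous.
step 5: (30, -29) + (+32, -32) → (62, -61)
step 6: (62, -61) + (+64, -64) → (126, -125)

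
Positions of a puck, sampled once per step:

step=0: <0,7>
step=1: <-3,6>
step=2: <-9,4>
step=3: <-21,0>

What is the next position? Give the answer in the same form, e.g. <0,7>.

<-45,-8>

The jumps are <-3,-1>, <-6,-2>, <-12,-4> — a geometric progression with ratio 2.
step 4: <-21,0> + <-24,-8> → <-45,-8>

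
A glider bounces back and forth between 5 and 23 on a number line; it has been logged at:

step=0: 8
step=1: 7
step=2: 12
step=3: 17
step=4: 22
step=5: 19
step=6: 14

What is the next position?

The value reflects between 5 and 23, moving 5 per step.
  step 7: 14 → 9

9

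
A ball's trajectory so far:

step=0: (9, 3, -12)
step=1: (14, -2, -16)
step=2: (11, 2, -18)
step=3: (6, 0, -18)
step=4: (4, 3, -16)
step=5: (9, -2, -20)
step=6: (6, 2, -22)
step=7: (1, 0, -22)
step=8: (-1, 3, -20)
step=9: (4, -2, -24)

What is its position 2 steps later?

The moves between consecutive positions are (+5, -5, -4), (-3, +4, -2), (-5, -2, +0), (-2, +3, +2), (+5, -5, -4), (-3, +4, -2), (-5, -2, +0), (-2, +3, +2), (+5, -5, -4); they repeat the 4-cycle [(+5, -5, -4), (-3, +4, -2), (-5, -2, +0), (-2, +3, +2)].
step 10: apply (-3, +4, -2) → (1, 2, -26)
step 11: apply (-5, -2, +0) → (-4, 0, -26)

(-4, 0, -26)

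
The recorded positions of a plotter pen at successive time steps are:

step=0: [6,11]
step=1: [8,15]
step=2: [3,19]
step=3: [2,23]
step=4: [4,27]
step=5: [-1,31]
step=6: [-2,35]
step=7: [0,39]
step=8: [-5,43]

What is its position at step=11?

[-9,55]

Step-to-step displacements: [+2,+4], [-5,+4], [-1,+4], [+2,+4], [-5,+4], [-1,+4], [+2,+4], [-5,+4] — a repeating cycle of length 3.
step 9: apply [-1,+4] → [-6,47]
step 10: apply [+2,+4] → [-4,51]
step 11: apply [-5,+4] → [-9,55]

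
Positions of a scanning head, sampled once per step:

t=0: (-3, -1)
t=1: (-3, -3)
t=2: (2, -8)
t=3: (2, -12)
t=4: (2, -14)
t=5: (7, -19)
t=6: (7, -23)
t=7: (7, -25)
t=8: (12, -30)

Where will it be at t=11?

Differencing gives (+0, -2), (+5, -5), (+0, -4), (+0, -2), (+5, -5), (+0, -4), (+0, -2), (+5, -5). This is the pattern (+0, -2), (+5, -5), (+0, -4) repeated.
step 9: apply (+0, -4) → (12, -34)
step 10: apply (+0, -2) → (12, -36)
step 11: apply (+5, -5) → (17, -41)

(17, -41)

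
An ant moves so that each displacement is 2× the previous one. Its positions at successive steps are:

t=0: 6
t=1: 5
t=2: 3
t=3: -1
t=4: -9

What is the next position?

The jumps are -1, -2, -4, -8 — a geometric progression with ratio 2.
step 5: -9 − 16 → -25

-25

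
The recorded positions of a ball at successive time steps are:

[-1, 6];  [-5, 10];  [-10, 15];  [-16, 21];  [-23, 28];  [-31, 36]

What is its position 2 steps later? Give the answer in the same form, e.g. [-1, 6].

[-50, 55]

First differences are [-4, +4], [-5, +5], [-6, +6], [-7, +7], [-8, +8]; their common second difference is [-1, +1] (constant acceleration).
step 6: [-31, 36] + [-9, +9] → [-40, 45]
step 7: [-40, 45] + [-10, +10] → [-50, 55]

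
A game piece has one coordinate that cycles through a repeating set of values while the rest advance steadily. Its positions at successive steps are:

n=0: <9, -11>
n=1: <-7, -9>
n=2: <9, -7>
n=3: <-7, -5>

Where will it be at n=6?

<9, 1>

First: cycles through 9, -7 every 2 steps. Step 6 lands at position 0 of the cycle → 9.
Second: linear, +2 per step → 1 at step 6.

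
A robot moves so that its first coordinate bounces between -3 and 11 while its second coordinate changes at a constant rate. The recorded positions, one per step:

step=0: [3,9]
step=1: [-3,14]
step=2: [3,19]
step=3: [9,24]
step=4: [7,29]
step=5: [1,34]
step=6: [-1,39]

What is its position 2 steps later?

The first coordinate travels 6 per step and bounces off the walls at -3 and 11.
  step 7: -1 → 5
  step 8: 5 → 11
The second coordinate changes by +5 each step: at step 8 it is 49.

[11,49]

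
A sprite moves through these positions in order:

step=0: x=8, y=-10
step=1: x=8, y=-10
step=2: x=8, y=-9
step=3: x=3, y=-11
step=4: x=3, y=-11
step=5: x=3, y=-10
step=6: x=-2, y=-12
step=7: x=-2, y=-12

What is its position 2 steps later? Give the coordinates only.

The moves between consecutive positions are (+0, +0), (+0, +1), (-5, -2), (+0, +0), (+0, +1), (-5, -2), (+0, +0); they repeat the 3-cycle [(+0, +0), (+0, +1), (-5, -2)].
step 8: apply (+0, +1) → x=-2, y=-11
step 9: apply (-5, -2) → x=-7, y=-13

x=-7, y=-13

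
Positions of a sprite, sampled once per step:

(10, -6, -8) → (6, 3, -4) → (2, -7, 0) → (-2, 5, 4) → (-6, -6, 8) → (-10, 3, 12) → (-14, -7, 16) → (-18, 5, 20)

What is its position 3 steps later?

The first coordinate changes by -4 each step, so at step 10 it is 10 + 10·(-4) = -30.
The second coordinate repeats the cycle [-6, 3, -7, 5] with period 4; step 10 mod 4 = 2, giving -7.
The third coordinate changes by +4 each step, so at step 10 it is -8 + 10·(4) = 32.

(-30, -7, 32)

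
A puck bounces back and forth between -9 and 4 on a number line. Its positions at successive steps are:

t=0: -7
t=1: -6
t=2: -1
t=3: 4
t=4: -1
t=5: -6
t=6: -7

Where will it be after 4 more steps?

-5

The value travels 5 per step and bounces off the walls at -9 and 4.
  step 7: -7 → -2
  step 8: -2 → 3
  step 9: 3 → 0
  step 10: 0 → -5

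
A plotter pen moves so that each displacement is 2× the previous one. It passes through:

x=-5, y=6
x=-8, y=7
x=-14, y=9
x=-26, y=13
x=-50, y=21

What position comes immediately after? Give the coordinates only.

Step-to-step displacements: (-3, +1), (-6, +2), (-12, +4), (-24, +8); each is 2× the previous.
step 5: x=-50, y=21 + (-48, +16) → x=-98, y=37

x=-98, y=37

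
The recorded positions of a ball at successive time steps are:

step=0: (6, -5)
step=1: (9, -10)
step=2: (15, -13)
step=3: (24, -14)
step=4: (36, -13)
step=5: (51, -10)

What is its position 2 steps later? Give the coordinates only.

Taking differences between consecutive positions: (+3, -5), (+6, -3), (+9, -1), (+12, +1), (+15, +3). These grow by (+3, +2) each step.
step 6: (51, -10) + (+18, +5) → (69, -5)
step 7: (69, -5) + (+21, +7) → (90, 2)

(90, 2)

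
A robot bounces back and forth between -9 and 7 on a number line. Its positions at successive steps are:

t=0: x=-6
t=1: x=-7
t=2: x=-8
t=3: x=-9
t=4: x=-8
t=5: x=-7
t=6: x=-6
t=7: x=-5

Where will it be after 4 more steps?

The value travels 1 per step and bounces off the walls at -9 and 7.
  step 8: -5 → -4
  step 9: -4 → -3
  step 10: -3 → -2
  step 11: -2 → -1

x=-1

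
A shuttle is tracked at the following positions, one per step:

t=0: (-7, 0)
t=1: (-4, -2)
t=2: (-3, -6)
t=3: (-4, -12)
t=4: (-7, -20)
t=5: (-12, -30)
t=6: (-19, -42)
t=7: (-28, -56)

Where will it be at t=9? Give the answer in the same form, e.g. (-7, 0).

(-52, -90)

First differences are (+3, -2), (+1, -4), (-1, -6), (-3, -8), (-5, -10), (-7, -12), (-9, -14); their common second difference is (-2, -2) (constant acceleration).
step 8: (-28, -56) + (-11, -16) → (-39, -72)
step 9: (-39, -72) + (-13, -18) → (-52, -90)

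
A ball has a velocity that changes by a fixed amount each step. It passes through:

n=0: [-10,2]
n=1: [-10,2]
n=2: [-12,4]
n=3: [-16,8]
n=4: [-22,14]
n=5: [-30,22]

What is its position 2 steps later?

Taking differences between consecutive positions: [+0,+0], [-2,+2], [-4,+4], [-6,+6], [-8,+8]. These grow by [-2,+2] each step.
step 6: [-30,22] + [-10,+10] → [-40,32]
step 7: [-40,32] + [-12,+12] → [-52,44]

[-52,44]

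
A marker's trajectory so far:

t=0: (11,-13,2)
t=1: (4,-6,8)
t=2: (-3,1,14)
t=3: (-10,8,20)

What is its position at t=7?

(-38,36,44)

Each step adds (-7,+7,+6) to the position.
step 4: (-10,8,20) + (-7,+7,+6) → (-17,15,26)
step 5: (-17,15,26) + (-7,+7,+6) → (-24,22,32)
step 6: (-24,22,32) + (-7,+7,+6) → (-31,29,38)
step 7: (-31,29,38) + (-7,+7,+6) → (-38,36,44)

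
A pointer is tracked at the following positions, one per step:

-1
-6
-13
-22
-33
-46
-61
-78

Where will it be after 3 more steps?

-141

First differences are -5, -7, -9, -11, -13, -15, -17; their common second difference is -2 (constant acceleration).
step 8: -78 − 19 → -97
step 9: -97 − 21 → -118
step 10: -118 − 23 → -141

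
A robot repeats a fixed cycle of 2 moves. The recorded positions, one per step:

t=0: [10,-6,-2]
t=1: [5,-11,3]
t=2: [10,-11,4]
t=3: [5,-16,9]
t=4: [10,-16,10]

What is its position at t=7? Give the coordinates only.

[5,-26,21]

The moves between consecutive positions are [-5,-5,+5], [+5,+0,+1], [-5,-5,+5], [+5,+0,+1]; they repeat the 2-cycle [[-5,-5,+5], [+5,+0,+1]].
step 5: apply [-5,-5,+5] → [5,-21,15]
step 6: apply [+5,+0,+1] → [10,-21,16]
step 7: apply [-5,-5,+5] → [5,-26,21]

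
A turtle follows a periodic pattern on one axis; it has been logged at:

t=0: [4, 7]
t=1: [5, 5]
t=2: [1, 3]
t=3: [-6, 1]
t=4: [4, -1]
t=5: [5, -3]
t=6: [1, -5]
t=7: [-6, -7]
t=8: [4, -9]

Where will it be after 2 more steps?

First: cycles through 4, 5, 1, -6 every 4 steps. Step 10 lands at position 2 of the cycle → 1.
Second: linear, -2 per step → -13 at step 10.

[1, -13]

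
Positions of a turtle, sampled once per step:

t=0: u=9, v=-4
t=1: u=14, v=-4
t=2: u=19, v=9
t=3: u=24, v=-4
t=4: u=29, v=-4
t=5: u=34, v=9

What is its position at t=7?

U: linear, +5 per step → 44 at step 7.
V: cycles through -4, -4, 9 every 3 steps. Step 7 lands at position 1 of the cycle → -4.

u=44, v=-4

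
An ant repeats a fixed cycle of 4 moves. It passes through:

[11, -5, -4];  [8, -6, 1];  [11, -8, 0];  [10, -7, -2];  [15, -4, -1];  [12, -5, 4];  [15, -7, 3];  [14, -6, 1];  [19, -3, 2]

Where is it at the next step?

Differencing gives [-3, -1, +5], [+3, -2, -1], [-1, +1, -2], [+5, +3, +1], [-3, -1, +5], [+3, -2, -1], [-1, +1, -2], [+5, +3, +1]. This is the pattern [-3, -1, +5], [+3, -2, -1], [-1, +1, -2], [+5, +3, +1] repeated.
step 9: apply [-3, -1, +5] → [16, -4, 7]

[16, -4, 7]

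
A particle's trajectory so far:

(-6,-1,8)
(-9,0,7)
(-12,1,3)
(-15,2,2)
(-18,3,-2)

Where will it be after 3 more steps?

The moves between consecutive positions are (-3,+1,-1), (-3,+1,-4), (-3,+1,-1), (-3,+1,-4); they repeat the 2-cycle [(-3,+1,-1), (-3,+1,-4)].
step 5: apply (-3,+1,-1) → (-21,4,-3)
step 6: apply (-3,+1,-4) → (-24,5,-7)
step 7: apply (-3,+1,-1) → (-27,6,-8)

(-27,6,-8)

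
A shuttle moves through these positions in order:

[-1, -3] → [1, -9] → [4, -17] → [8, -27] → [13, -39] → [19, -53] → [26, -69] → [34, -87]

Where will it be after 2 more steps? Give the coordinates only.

[53, -129]

Taking differences between consecutive positions: [+2, -6], [+3, -8], [+4, -10], [+5, -12], [+6, -14], [+7, -16], [+8, -18]. These grow by [+1, -2] each step.
step 8: [34, -87] + [+9, -20] → [43, -107]
step 9: [43, -107] + [+10, -22] → [53, -129]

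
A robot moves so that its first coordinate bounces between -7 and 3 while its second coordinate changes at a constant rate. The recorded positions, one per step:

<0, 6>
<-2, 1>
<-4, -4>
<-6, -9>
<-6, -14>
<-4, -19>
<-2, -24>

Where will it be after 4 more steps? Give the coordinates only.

<0, -44>

The first coordinate reflects between -7 and 3, moving 2 per step.
  step 7: -2 → 0
  step 8: 0 → 2
  step 9: 2 → 2
  step 10: 2 → 0
The second coordinate changes by -5 each step: at step 10 it is -44.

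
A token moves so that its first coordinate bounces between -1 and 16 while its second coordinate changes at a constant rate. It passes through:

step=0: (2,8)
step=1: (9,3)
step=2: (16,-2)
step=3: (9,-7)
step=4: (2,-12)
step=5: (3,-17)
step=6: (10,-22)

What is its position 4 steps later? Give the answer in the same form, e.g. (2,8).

The first coordinate reflects between -1 and 16, moving 7 per step.
  step 7: 10 → 15
  step 8: 15 → 8
  step 9: 8 → 1
  step 10: 1 → 4
The second coordinate changes by -5 each step: at step 10 it is -42.

(4,-42)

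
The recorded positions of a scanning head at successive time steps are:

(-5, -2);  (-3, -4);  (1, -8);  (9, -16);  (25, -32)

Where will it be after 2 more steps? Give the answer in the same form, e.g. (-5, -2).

The jumps are (+2, -2), (+4, -4), (+8, -8), (+16, -16) — a geometric progression with ratio 2.
step 5: (25, -32) + (+32, -32) → (57, -64)
step 6: (57, -64) + (+64, -64) → (121, -128)

(121, -128)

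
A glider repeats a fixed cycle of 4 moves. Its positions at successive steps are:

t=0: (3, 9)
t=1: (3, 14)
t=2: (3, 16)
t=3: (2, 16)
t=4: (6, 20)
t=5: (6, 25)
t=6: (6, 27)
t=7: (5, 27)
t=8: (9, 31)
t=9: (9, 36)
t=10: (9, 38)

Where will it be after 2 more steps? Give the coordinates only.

Step-to-step displacements: (+0, +5), (+0, +2), (-1, +0), (+4, +4), (+0, +5), (+0, +2), (-1, +0), (+4, +4), (+0, +5), (+0, +2) — a repeating cycle of length 4.
step 11: apply (-1, +0) → (8, 38)
step 12: apply (+4, +4) → (12, 42)

(12, 42)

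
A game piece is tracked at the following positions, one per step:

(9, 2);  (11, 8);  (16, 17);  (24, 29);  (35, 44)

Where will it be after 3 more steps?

(86, 107)

Successive displacements: (+2, +6), (+5, +9), (+8, +12), (+11, +15) — each changes by (+3, +3).
step 5: (35, 44) + (+14, +18) → (49, 62)
step 6: (49, 62) + (+17, +21) → (66, 83)
step 7: (66, 83) + (+20, +24) → (86, 107)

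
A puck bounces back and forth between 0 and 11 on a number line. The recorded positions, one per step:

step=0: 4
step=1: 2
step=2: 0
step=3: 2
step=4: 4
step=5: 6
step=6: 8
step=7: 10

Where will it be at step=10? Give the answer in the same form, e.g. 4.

6

The value travels 2 per step and bounces off the walls at 0 and 11.
  step 8: 10 → 10
  step 9: 10 → 8
  step 10: 8 → 6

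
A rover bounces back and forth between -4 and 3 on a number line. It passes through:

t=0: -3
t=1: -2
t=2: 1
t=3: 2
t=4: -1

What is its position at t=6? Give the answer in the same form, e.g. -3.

The value reflects between -4 and 3, moving 3 per step.
  step 5: -1 → -4
  step 6: -4 → -1

-1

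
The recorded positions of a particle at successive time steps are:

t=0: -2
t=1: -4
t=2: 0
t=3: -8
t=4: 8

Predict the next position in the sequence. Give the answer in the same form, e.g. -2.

-24

Consecutive displacements -2, +4, -8, +16 scale by a factor of -2 each step.
step 5: 8 − 32 → -24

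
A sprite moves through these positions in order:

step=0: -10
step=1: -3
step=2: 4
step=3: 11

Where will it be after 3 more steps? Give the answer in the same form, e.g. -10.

Constant displacement of +7 per step.
step 4: 11 + 7 → 18
step 5: 18 + 7 → 25
step 6: 25 + 7 → 32

32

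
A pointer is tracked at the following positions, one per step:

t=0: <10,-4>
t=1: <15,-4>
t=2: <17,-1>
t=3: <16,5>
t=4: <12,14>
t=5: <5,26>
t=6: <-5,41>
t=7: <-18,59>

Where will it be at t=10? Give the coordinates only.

Successive displacements: <+5,+0>, <+2,+3>, <-1,+6>, <-4,+9>, <-7,+12>, <-10,+15>, <-13,+18> — each changes by <-3,+3>.
step 8: <-18,59> + <-16,+21> → <-34,80>
step 9: <-34,80> + <-19,+24> → <-53,104>
step 10: <-53,104> + <-22,+27> → <-75,131>

<-75,131>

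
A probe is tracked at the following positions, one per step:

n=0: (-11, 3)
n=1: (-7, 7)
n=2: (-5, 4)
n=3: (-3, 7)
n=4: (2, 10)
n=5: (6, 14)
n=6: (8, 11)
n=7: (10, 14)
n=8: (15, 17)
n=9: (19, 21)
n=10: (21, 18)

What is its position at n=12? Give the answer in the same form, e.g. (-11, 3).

(28, 24)

Step-to-step displacements: (+4, +4), (+2, -3), (+2, +3), (+5, +3), (+4, +4), (+2, -3), (+2, +3), (+5, +3), (+4, +4), (+2, -3) — a repeating cycle of length 4.
step 11: apply (+2, +3) → (23, 21)
step 12: apply (+5, +3) → (28, 24)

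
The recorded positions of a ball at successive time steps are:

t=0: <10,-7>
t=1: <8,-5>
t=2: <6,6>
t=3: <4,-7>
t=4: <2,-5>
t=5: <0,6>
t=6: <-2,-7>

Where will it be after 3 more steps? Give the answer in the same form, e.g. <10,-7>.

<-8,-7>

First: linear, -2 per step → -8 at step 9.
Second: cycles through -7, -5, 6 every 3 steps. Step 9 lands at position 0 of the cycle → -7.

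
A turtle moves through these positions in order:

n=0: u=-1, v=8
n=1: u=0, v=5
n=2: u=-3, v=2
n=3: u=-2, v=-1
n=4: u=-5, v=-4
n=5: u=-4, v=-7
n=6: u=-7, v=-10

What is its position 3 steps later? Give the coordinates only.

u=-8, v=-19

The moves between consecutive positions are (+1, -3), (-3, -3), (+1, -3), (-3, -3), (+1, -3), (-3, -3); they repeat the 2-cycle [(+1, -3), (-3, -3)].
step 7: apply (+1, -3) → u=-6, v=-13
step 8: apply (-3, -3) → u=-9, v=-16
step 9: apply (+1, -3) → u=-8, v=-19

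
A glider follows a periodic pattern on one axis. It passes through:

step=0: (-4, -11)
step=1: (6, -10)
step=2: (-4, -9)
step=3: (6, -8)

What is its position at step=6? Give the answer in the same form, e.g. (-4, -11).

First: cycles through -4, 6 every 2 steps. Step 6 lands at position 0 of the cycle → -4.
Second: linear, +1 per step → -5 at step 6.

(-4, -5)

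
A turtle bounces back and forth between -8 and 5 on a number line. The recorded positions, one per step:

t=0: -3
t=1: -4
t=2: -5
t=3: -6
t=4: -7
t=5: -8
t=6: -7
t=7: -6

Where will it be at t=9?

-4

The value travels 1 per step and bounces off the walls at -8 and 5.
  step 8: -6 → -5
  step 9: -5 → -4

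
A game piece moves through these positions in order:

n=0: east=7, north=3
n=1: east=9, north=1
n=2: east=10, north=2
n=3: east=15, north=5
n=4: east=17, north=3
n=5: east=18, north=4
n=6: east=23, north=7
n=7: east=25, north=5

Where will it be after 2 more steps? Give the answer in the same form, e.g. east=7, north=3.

Step-to-step displacements: (+2, -2), (+1, +1), (+5, +3), (+2, -2), (+1, +1), (+5, +3), (+2, -2) — a repeating cycle of length 3.
step 8: apply (+1, +1) → east=26, north=6
step 9: apply (+5, +3) → east=31, north=9

east=31, north=9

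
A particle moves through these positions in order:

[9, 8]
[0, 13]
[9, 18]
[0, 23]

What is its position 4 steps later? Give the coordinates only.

[0, 43]

The first coordinate repeats the cycle [9, 0] with period 2; step 7 mod 2 = 1, giving 0.
The second coordinate changes by +5 each step, so at step 7 it is 8 + 7·(5) = 43.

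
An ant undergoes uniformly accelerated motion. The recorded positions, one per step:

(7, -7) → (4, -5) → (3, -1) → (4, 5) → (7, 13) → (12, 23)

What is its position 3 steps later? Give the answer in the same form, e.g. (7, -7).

(39, 65)

First differences are (-3, +2), (-1, +4), (+1, +6), (+3, +8), (+5, +10); their common second difference is (+2, +2) (constant acceleration).
step 6: (12, 23) + (+7, +12) → (19, 35)
step 7: (19, 35) + (+9, +14) → (28, 49)
step 8: (28, 49) + (+11, +16) → (39, 65)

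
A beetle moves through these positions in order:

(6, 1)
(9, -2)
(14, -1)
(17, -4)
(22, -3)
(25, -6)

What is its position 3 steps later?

(38, -7)

Step-to-step displacements: (+3, -3), (+5, +1), (+3, -3), (+5, +1), (+3, -3) — a repeating cycle of length 2.
step 6: apply (+5, +1) → (30, -5)
step 7: apply (+3, -3) → (33, -8)
step 8: apply (+5, +1) → (38, -7)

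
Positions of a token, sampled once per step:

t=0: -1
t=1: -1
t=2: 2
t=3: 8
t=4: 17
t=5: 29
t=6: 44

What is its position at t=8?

83

Successive displacements: +0, +3, +6, +9, +12, +15 — each changes by +3.
step 7: 44 + 18 → 62
step 8: 62 + 21 → 83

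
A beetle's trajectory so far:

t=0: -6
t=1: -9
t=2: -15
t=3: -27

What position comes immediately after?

-51

Step-to-step displacements: -3, -6, -12; each is 2× the previous.
step 4: -27 − 24 → -51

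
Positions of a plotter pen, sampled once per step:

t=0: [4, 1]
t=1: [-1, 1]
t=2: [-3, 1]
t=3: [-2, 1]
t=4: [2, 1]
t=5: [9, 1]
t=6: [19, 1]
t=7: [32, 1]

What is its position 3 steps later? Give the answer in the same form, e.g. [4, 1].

Successive displacements: [-5, +0], [-2, +0], [+1, +0], [+4, +0], [+7, +0], [+10, +0], [+13, +0] — each changes by [+3, +0].
step 8: [32, 1] + [+16, +0] → [48, 1]
step 9: [48, 1] + [+19, +0] → [67, 1]
step 10: [67, 1] + [+22, +0] → [89, 1]

[89, 1]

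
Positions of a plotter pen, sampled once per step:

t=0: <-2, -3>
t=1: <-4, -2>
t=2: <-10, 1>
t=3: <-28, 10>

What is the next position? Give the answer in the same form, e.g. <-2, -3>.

<-82, 37>

Consecutive displacements <-2, +1>, <-6, +3>, <-18, +9> scale by a factor of 3 each step.
step 4: <-28, 10> + <-54, +27> → <-82, 37>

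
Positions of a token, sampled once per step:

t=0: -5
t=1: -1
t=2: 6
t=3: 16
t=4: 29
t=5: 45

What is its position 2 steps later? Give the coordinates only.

Successive displacements: +4, +7, +10, +13, +16 — each changes by +3.
step 6: 45 + 19 → 64
step 7: 64 + 22 → 86

86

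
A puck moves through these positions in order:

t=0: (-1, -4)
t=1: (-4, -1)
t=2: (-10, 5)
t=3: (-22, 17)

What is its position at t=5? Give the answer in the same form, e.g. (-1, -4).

The jumps are (-3, +3), (-6, +6), (-12, +12) — a geometric progression with ratio 2.
step 4: (-22, 17) + (-24, +24) → (-46, 41)
step 5: (-46, 41) + (-48, +48) → (-94, 89)

(-94, 89)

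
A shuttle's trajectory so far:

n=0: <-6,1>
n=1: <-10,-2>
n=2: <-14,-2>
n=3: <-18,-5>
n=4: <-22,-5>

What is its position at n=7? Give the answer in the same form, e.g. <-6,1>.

Differencing gives <-4,-3>, <-4,+0>, <-4,-3>, <-4,+0>. This is the pattern <-4,-3>, <-4,+0> repeated.
step 5: apply <-4,-3> → <-26,-8>
step 6: apply <-4,+0> → <-30,-8>
step 7: apply <-4,-3> → <-34,-11>

<-34,-11>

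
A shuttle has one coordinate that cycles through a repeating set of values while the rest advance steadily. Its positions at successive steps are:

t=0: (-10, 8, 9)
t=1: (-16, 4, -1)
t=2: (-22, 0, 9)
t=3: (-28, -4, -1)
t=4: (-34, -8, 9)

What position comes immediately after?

First: linear, -6 per step → -40 at step 5.
Second: linear, -4 per step → -12 at step 5.
Third: cycles through 9, -1 every 2 steps. Step 5 lands at position 1 of the cycle → -1.

(-40, -12, -1)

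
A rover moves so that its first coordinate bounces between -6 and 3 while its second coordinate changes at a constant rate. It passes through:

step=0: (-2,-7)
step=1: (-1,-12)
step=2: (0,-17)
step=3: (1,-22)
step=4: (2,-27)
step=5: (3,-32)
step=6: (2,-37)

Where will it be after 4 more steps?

(-2,-57)

The first coordinate reflects between -6 and 3, moving 1 per step.
  step 7: 2 → 1
  step 8: 1 → 0
  step 9: 0 → -1
  step 10: -1 → -2
The second coordinate changes by -5 each step: at step 10 it is -57.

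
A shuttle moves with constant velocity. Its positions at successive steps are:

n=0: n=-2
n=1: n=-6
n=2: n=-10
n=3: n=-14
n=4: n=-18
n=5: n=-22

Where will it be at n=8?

n=-34

Constant displacement of -4 per step.
step 6: -22 − 4 → n=-26
step 7: -26 − 4 → n=-30
step 8: -30 − 4 → n=-34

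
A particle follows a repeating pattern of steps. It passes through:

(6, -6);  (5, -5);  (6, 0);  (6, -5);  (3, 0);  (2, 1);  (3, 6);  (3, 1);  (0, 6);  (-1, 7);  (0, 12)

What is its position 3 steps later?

Differencing gives (-1, +1), (+1, +5), (+0, -5), (-3, +5), (-1, +1), (+1, +5), (+0, -5), (-3, +5), (-1, +1), (+1, +5). This is the pattern (-1, +1), (+1, +5), (+0, -5), (-3, +5) repeated.
step 11: apply (+0, -5) → (0, 7)
step 12: apply (-3, +5) → (-3, 12)
step 13: apply (-1, +1) → (-4, 13)

(-4, 13)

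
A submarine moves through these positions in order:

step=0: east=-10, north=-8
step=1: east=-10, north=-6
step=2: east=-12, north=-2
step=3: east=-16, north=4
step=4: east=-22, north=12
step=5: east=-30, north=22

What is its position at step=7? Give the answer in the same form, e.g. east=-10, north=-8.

Successive displacements: (+0,+2), (-2,+4), (-4,+6), (-6,+8), (-8,+10) — each changes by (-2,+2).
step 6: east=-30, north=22 + (-10,+12) → east=-40, north=34
step 7: east=-40, north=34 + (-12,+14) → east=-52, north=48

east=-52, north=48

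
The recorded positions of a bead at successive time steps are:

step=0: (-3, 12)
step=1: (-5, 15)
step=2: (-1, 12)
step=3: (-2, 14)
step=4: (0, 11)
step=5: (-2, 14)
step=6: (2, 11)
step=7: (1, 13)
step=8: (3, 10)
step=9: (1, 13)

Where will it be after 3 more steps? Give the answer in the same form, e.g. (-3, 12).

Step-to-step displacements: (-2, +3), (+4, -3), (-1, +2), (+2, -3), (-2, +3), (+4, -3), (-1, +2), (+2, -3), (-2, +3) — a repeating cycle of length 4.
step 10: apply (+4, -3) → (5, 10)
step 11: apply (-1, +2) → (4, 12)
step 12: apply (+2, -3) → (6, 9)

(6, 9)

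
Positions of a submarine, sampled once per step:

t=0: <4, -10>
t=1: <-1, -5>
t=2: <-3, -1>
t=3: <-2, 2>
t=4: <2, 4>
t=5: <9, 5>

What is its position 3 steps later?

Taking differences between consecutive positions: <-5, +5>, <-2, +4>, <+1, +3>, <+4, +2>, <+7, +1>. These grow by <+3, -1> each step.
step 6: <9, 5> + <+10, +0> → <19, 5>
step 7: <19, 5> + <+13, -1> → <32, 4>
step 8: <32, 4> + <+16, -2> → <48, 2>

<48, 2>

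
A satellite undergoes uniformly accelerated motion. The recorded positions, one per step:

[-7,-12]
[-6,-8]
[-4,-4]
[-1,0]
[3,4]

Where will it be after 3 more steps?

[21,16]

Taking differences between consecutive positions: [+1,+4], [+2,+4], [+3,+4], [+4,+4]. These grow by [+1,+0] each step.
step 5: [3,4] + [+5,+4] → [8,8]
step 6: [8,8] + [+6,+4] → [14,12]
step 7: [14,12] + [+7,+4] → [21,16]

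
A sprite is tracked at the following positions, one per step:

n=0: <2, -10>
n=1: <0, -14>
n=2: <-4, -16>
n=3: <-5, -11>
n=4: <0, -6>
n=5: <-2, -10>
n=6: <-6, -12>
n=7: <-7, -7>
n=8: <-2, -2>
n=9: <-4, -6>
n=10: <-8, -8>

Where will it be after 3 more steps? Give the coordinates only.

Differencing gives <-2, -4>, <-4, -2>, <-1, +5>, <+5, +5>, <-2, -4>, <-4, -2>, <-1, +5>, <+5, +5>, <-2, -4>, <-4, -2>. This is the pattern <-2, -4>, <-4, -2>, <-1, +5>, <+5, +5> repeated.
step 11: apply <-1, +5> → <-9, -3>
step 12: apply <+5, +5> → <-4, 2>
step 13: apply <-2, -4> → <-6, -2>

<-6, -2>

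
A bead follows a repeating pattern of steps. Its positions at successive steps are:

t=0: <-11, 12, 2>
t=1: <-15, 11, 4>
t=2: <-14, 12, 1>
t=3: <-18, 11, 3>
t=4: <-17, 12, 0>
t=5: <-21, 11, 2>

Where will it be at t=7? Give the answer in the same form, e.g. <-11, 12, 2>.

The moves between consecutive positions are <-4, -1, +2>, <+1, +1, -3>, <-4, -1, +2>, <+1, +1, -3>, <-4, -1, +2>; they repeat the 2-cycle [<-4, -1, +2>, <+1, +1, -3>].
step 6: apply <+1, +1, -3> → <-20, 12, -1>
step 7: apply <-4, -1, +2> → <-24, 11, 1>

<-24, 11, 1>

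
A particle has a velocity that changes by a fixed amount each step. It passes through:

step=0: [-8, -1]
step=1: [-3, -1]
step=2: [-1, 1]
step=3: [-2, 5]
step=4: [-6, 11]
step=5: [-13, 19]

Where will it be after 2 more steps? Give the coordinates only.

Successive displacements: [+5, +0], [+2, +2], [-1, +4], [-4, +6], [-7, +8] — each changes by [-3, +2].
step 6: [-13, 19] + [-10, +10] → [-23, 29]
step 7: [-23, 29] + [-13, +12] → [-36, 41]

[-36, 41]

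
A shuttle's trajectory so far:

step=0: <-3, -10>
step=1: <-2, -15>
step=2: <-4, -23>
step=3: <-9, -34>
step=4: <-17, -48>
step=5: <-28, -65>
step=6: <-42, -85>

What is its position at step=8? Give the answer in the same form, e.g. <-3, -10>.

Successive displacements: <+1, -5>, <-2, -8>, <-5, -11>, <-8, -14>, <-11, -17>, <-14, -20> — each changes by <-3, -3>.
step 7: <-42, -85> + <-17, -23> → <-59, -108>
step 8: <-59, -108> + <-20, -26> → <-79, -134>

<-79, -134>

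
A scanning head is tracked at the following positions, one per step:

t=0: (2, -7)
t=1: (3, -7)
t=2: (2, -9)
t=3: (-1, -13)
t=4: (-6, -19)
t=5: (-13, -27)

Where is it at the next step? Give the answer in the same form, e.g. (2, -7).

(-22, -37)

First differences are (+1, +0), (-1, -2), (-3, -4), (-5, -6), (-7, -8); their common second difference is (-2, -2) (constant acceleration).
step 6: (-13, -27) + (-9, -10) → (-22, -37)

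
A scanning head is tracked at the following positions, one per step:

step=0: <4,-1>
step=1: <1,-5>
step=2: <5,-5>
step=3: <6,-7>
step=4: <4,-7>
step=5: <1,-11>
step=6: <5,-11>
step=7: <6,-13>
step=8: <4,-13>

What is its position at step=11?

Step-to-step displacements: <-3,-4>, <+4,+0>, <+1,-2>, <-2,+0>, <-3,-4>, <+4,+0>, <+1,-2>, <-2,+0> — a repeating cycle of length 4.
step 9: apply <-3,-4> → <1,-17>
step 10: apply <+4,+0> → <5,-17>
step 11: apply <+1,-2> → <6,-19>

<6,-19>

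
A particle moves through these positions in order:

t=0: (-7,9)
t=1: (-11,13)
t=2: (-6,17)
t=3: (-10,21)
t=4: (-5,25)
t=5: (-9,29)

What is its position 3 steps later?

The moves between consecutive positions are (-4,+4), (+5,+4), (-4,+4), (+5,+4), (-4,+4); they repeat the 2-cycle [(-4,+4), (+5,+4)].
step 6: apply (+5,+4) → (-4,33)
step 7: apply (-4,+4) → (-8,37)
step 8: apply (+5,+4) → (-3,41)

(-3,41)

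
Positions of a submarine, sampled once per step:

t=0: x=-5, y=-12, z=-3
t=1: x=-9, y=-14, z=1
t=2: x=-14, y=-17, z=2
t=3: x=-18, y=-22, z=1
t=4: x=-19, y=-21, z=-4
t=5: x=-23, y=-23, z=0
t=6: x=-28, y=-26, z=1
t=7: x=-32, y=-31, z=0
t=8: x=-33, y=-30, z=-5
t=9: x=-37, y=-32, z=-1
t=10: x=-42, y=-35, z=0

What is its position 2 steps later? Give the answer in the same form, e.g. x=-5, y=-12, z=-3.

Step-to-step displacements: (-4,-2,+4), (-5,-3,+1), (-4,-5,-1), (-1,+1,-5), (-4,-2,+4), (-5,-3,+1), (-4,-5,-1), (-1,+1,-5), (-4,-2,+4), (-5,-3,+1) — a repeating cycle of length 4.
step 11: apply (-4,-5,-1) → x=-46, y=-40, z=-1
step 12: apply (-1,+1,-5) → x=-47, y=-39, z=-6

x=-47, y=-39, z=-6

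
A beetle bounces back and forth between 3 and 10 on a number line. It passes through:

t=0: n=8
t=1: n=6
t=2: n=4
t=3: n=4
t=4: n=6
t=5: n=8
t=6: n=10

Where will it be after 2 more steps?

n=6

The value travels 2 per step and bounces off the walls at 3 and 10.
  step 7: 10 → 8
  step 8: 8 → 6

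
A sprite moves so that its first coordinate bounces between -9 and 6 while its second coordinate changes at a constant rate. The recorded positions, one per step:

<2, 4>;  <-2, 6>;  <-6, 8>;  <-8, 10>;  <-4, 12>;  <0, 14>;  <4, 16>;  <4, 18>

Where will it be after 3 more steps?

<-8, 24>

The first coordinate reflects between -9 and 6, moving 4 per step.
  step 8: 4 → 0
  step 9: 0 → -4
  step 10: -4 → -8
The second coordinate changes by +2 each step: at step 10 it is 24.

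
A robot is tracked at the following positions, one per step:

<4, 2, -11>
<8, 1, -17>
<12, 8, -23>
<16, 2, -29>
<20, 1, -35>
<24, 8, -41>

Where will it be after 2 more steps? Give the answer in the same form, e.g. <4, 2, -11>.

<32, 1, -53>

The first coordinate changes by +4 each step, so at step 7 it is 4 + 7·(4) = 32.
The second coordinate repeats the cycle [2, 1, 8] with period 3; step 7 mod 3 = 1, giving 1.
The third coordinate changes by -6 each step, so at step 7 it is -11 + 7·(-6) = -53.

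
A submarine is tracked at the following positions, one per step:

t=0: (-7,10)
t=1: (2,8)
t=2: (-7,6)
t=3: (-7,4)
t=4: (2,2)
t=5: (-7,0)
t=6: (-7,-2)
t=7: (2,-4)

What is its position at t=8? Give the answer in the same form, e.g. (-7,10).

The first coordinate repeats the cycle [-7, 2, -7] with period 3; step 8 mod 3 = 2, giving -7.
The second coordinate changes by -2 each step, so at step 8 it is 10 + 8·(-2) = -6.

(-7,-6)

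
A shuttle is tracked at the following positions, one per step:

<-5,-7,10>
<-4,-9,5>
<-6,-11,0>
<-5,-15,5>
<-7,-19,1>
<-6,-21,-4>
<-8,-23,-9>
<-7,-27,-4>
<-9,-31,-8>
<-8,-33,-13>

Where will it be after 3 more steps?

<-11,-43,-17>

The moves between consecutive positions are <+1,-2,-5>, <-2,-2,-5>, <+1,-4,+5>, <-2,-4,-4>, <+1,-2,-5>, <-2,-2,-5>, <+1,-4,+5>, <-2,-4,-4>, <+1,-2,-5>; they repeat the 4-cycle [<+1,-2,-5>, <-2,-2,-5>, <+1,-4,+5>, <-2,-4,-4>].
step 10: apply <-2,-2,-5> → <-10,-35,-18>
step 11: apply <+1,-4,+5> → <-9,-39,-13>
step 12: apply <-2,-4,-4> → <-11,-43,-17>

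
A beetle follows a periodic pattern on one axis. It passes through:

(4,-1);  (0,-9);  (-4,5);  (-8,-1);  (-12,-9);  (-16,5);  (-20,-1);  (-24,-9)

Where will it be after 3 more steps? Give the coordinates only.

The first coordinate changes by -4 each step, so at step 10 it is 4 + 10·(-4) = -36.
The second coordinate repeats the cycle [-1, -9, 5] with period 3; step 10 mod 3 = 1, giving -9.

(-36,-9)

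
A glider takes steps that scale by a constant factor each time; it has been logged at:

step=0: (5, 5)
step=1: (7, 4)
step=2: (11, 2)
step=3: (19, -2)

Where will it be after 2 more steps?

(67, -26)

Consecutive displacements (+2, -1), (+4, -2), (+8, -4) scale by a factor of 2 each step.
step 4: (19, -2) + (+16, -8) → (35, -10)
step 5: (35, -10) + (+32, -16) → (67, -26)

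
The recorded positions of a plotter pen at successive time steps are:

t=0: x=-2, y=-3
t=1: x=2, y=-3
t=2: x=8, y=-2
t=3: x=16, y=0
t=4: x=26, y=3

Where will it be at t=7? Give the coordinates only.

x=68, y=18

First differences are (+4, +0), (+6, +1), (+8, +2), (+10, +3); their common second difference is (+2, +1) (constant acceleration).
step 5: x=26, y=3 + (+12, +4) → x=38, y=7
step 6: x=38, y=7 + (+14, +5) → x=52, y=12
step 7: x=52, y=12 + (+16, +6) → x=68, y=18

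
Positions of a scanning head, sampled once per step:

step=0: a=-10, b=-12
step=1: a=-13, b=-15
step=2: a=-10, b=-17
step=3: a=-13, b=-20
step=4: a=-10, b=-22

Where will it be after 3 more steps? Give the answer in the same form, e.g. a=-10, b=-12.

Differencing gives (-3, -3), (+3, -2), (-3, -3), (+3, -2). This is the pattern (-3, -3), (+3, -2) repeated.
step 5: apply (-3, -3) → a=-13, b=-25
step 6: apply (+3, -2) → a=-10, b=-27
step 7: apply (-3, -3) → a=-13, b=-30

a=-13, b=-30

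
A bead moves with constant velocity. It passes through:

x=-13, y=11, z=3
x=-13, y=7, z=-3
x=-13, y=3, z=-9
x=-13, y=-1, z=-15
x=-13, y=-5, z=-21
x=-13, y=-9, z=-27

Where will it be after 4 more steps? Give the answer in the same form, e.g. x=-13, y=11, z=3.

x=-13, y=-25, z=-51

The position changes by (+0, -4, -6) every step.
step 6: x=-13, y=-9, z=-27 + (+0, -4, -6) → x=-13, y=-13, z=-33
step 7: x=-13, y=-13, z=-33 + (+0, -4, -6) → x=-13, y=-17, z=-39
step 8: x=-13, y=-17, z=-39 + (+0, -4, -6) → x=-13, y=-21, z=-45
step 9: x=-13, y=-21, z=-45 + (+0, -4, -6) → x=-13, y=-25, z=-51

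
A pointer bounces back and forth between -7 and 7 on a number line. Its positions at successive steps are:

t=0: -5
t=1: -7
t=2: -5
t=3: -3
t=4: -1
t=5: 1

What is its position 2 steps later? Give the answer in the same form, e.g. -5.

The value travels 2 per step and bounces off the walls at -7 and 7.
  step 6: 1 → 3
  step 7: 3 → 5

5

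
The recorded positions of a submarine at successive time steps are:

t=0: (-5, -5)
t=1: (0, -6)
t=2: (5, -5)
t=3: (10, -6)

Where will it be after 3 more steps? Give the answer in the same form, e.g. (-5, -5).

(25, -5)

The first coordinate changes by +5 each step, so at step 6 it is -5 + 6·(5) = 25.
The second coordinate repeats the cycle [-5, -6] with period 2; step 6 mod 2 = 0, giving -5.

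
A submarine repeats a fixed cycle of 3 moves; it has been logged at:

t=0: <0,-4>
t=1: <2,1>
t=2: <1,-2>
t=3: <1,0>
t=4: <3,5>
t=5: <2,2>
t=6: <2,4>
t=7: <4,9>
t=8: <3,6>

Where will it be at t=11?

<4,10>

Differencing gives <+2,+5>, <-1,-3>, <+0,+2>, <+2,+5>, <-1,-3>, <+0,+2>, <+2,+5>, <-1,-3>. This is the pattern <+2,+5>, <-1,-3>, <+0,+2> repeated.
step 9: apply <+0,+2> → <3,8>
step 10: apply <+2,+5> → <5,13>
step 11: apply <-1,-3> → <4,10>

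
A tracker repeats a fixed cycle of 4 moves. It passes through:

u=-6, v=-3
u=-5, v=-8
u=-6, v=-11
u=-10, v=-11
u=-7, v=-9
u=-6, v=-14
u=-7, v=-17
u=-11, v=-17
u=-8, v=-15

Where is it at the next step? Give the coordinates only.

Differencing gives (+1, -5), (-1, -3), (-4, +0), (+3, +2), (+1, -5), (-1, -3), (-4, +0), (+3, +2). This is the pattern (+1, -5), (-1, -3), (-4, +0), (+3, +2) repeated.
step 9: apply (+1, -5) → u=-7, v=-20

u=-7, v=-20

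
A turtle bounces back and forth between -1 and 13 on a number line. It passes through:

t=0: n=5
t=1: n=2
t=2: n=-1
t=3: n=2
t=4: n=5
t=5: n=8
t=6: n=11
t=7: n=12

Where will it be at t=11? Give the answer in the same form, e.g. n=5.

n=0

The value travels 3 per step and bounces off the walls at -1 and 13.
  step 8: 12 → 9
  step 9: 9 → 6
  step 10: 6 → 3
  step 11: 3 → 0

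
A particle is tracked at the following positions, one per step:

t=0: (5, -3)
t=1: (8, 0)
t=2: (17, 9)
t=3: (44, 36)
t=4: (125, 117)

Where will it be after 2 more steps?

The jumps are (+3, +3), (+9, +9), (+27, +27), (+81, +81) — a geometric progression with ratio 3.
step 5: (125, 117) + (+243, +243) → (368, 360)
step 6: (368, 360) + (+729, +729) → (1097, 1089)

(1097, 1089)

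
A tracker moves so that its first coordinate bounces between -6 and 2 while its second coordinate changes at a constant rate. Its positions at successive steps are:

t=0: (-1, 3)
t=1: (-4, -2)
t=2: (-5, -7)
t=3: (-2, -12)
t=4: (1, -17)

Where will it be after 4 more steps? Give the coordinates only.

The first coordinate travels 3 per step and bounces off the walls at -6 and 2.
  step 5: 1 → 0
  step 6: 0 → -3
  step 7: -3 → -6
  step 8: -6 → -3
The second coordinate changes by -5 each step: at step 8 it is -37.

(-3, -37)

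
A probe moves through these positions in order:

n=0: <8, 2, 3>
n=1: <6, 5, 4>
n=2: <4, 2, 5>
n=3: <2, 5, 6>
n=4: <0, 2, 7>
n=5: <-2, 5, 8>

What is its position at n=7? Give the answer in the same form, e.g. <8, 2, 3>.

<-6, 5, 10>

First: linear, -2 per step → -6 at step 7.
Second: cycles through 2, 5 every 2 steps. Step 7 lands at position 1 of the cycle → 5.
Third: linear, +1 per step → 10 at step 7.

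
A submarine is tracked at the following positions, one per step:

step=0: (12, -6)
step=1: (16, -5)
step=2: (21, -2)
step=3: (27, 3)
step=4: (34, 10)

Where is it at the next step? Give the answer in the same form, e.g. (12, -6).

Successive displacements: (+4, +1), (+5, +3), (+6, +5), (+7, +7) — each changes by (+1, +2).
step 5: (34, 10) + (+8, +9) → (42, 19)

(42, 19)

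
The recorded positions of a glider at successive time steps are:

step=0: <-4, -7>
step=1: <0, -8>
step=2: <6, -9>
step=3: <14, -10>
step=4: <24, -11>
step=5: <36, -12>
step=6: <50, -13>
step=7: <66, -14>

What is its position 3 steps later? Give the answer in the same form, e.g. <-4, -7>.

<126, -17>

First differences are <+4, -1>, <+6, -1>, <+8, -1>, <+10, -1>, <+12, -1>, <+14, -1>, <+16, -1>; their common second difference is <+2, +0> (constant acceleration).
step 8: <66, -14> + <+18, -1> → <84, -15>
step 9: <84, -15> + <+20, -1> → <104, -16>
step 10: <104, -16> + <+22, -1> → <126, -17>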